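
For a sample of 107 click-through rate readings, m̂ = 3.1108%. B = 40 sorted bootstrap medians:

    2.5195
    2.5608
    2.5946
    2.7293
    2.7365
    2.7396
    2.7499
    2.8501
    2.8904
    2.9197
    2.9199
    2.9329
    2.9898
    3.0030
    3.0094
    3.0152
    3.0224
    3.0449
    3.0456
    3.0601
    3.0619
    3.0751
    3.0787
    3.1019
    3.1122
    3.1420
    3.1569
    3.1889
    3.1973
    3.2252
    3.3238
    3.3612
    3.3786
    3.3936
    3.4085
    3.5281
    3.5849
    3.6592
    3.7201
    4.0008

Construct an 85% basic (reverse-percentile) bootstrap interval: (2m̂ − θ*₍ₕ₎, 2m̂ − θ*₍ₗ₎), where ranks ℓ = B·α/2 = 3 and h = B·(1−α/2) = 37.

(2.6367, 3.6270)

Percentile endpoints at ranks 3 and 37: θ*₍3₎ = 2.5946, θ*₍37₎ = 3.5849.
Basic interval reflects these around m̂:
  lower = 2 × 3.1108 − 3.5849 = 2.6367
  upper = 2 × 3.1108 − 2.5946 = 3.6270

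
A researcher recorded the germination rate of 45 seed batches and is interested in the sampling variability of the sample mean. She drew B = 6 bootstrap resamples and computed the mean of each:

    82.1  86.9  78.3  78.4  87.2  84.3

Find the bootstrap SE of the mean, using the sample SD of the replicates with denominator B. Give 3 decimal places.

SE* = 3.617

Bootstrap SE is the standard deviation of the 6 replicate means.
Mean of replicates: (82.1 + 86.9 + 78.3 + 78.4 + 87.2 + 84.3) / 6 = 497.2000 / 6 = 82.8667
Sum of squared deviations: (−0.7667)² + (+4.0333)² + (−4.5667)² + (−4.4667)² + (+4.3333)² + (+1.4333)² = 78.4933
Variance = 78.4933 / 6 = 13.0822
SE* = √13.0822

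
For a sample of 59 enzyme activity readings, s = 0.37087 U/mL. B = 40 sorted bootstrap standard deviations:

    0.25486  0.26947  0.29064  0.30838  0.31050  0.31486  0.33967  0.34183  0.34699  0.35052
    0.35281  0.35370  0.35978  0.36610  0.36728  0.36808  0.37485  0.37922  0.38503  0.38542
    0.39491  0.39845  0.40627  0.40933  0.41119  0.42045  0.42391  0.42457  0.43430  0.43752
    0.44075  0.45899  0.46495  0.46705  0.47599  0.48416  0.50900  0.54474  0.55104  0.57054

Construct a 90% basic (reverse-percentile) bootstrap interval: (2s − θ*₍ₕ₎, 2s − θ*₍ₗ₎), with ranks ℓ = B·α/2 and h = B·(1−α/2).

(0.19700, 0.47227)

Percentile endpoints at ranks 2 and 38: θ*₍2₎ = 0.26947, θ*₍38₎ = 0.54474.
Basic interval reflects these around s:
  lower = 2 × 0.37087 − 0.54474 = 0.19700
  upper = 2 × 0.37087 − 0.26947 = 0.47227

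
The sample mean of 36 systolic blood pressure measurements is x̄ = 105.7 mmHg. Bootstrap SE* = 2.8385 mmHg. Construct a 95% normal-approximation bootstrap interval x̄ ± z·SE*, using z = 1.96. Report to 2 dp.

Margin = 1.96 × 2.8385 = 5.563
Interval: 105.7 ± 5.563

(100.14, 111.26)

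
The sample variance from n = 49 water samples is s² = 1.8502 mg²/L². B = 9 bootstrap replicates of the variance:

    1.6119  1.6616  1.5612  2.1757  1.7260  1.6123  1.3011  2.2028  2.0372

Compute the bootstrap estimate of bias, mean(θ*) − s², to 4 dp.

mean(θ*) = (1.6119 + 1.6616 + 1.5612 + 2.1757 + 1.7260 + 1.6123 + 1.3011 + 2.2028 + 2.0372) / 9 = 1.76553
bias = 1.76553 − 1.8502

bias = −0.0847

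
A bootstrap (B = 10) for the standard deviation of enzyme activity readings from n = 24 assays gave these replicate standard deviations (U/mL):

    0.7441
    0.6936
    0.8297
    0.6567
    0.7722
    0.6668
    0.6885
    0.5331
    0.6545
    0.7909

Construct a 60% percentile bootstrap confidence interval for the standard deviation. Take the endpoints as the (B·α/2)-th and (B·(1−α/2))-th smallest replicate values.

(0.6545, 0.7722)

Sorted replicates: 0.5331, 0.6545, 0.6567, 0.6668, 0.6885, 0.6936, 0.7441, 0.7722, 0.7909, 0.8297
α = 0.40; lower rank = 10 × 0.200 = 2; upper rank = 10 × 0.800 = 8.
The 2nd smallest replicate is 0.6545; the 8th is 0.7722.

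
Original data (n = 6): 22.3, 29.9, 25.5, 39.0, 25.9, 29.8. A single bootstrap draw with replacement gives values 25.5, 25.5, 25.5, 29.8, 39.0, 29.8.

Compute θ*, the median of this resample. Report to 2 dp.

θ* = 27.65

Sorted: 25.5, 25.5, 25.5, 29.8, 29.8, 39.0
Median = average of the two middle values = 27.65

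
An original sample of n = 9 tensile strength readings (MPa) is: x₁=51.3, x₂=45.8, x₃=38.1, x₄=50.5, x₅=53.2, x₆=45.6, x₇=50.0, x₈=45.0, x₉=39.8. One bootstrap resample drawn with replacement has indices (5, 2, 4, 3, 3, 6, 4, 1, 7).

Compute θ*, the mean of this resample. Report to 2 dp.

Resample values: 53.2, 45.8, 50.5, 38.1, 38.1, 45.6, 50.5, 51.3, 50.0.
Mean = (53.2 + 45.8 + 50.5 + 38.1 + 38.1 + 45.6 + 50.5 + 51.3 + 50.0) / 9 = 423.10 / 9 = 47.01

θ* = 47.01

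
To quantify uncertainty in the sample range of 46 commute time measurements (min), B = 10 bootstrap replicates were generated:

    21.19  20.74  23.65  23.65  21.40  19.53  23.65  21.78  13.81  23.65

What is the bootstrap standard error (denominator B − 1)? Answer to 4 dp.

Bootstrap SE is the standard deviation of the 10 replicate ranges.
Mean of replicates: (21.19 + 20.74 + 23.65 + 23.65 + 21.40 + 19.53 + 23.65 + 21.78 + 13.81 + 23.65) / 10 = 213.05000 / 10 = 21.30500
Sum of squared deviations: (−0.11500)² + (−0.56500)² + (+2.34500)² + (+2.34500)² + (+0.09500)² + (−1.77500)² + (+2.34500)² + (+0.47500)² + (−7.49500)² + (+2.34500)² = 81.88885
Variance = 81.88885 / 9 = 9.09876
SE* = √9.09876

SE* = 3.0164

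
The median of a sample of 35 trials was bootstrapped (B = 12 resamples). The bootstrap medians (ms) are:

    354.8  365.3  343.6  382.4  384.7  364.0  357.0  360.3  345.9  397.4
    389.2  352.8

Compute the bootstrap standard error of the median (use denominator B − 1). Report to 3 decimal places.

SE* = 17.745

Bootstrap SE is the standard deviation of the 12 replicate medians.
Mean of replicates: (354.8 + 365.3 + 343.6 + 382.4 + 384.7 + 364.0 + 357.0 + 360.3 + 345.9 + 397.4 + 389.2 + 352.8) / 12 = 4397.4000 / 12 = 366.4500
Sum of squared deviations: (−11.6500)² + (−1.1500)² + (−22.8500)² + (+15.9500)² + (+18.2500)² + (−2.4500)² + (−9.4500)² + (−6.1500)² + (−20.5500)² + (+30.9500)² + (+22.7500)² + (−13.6500)² = 3463.8500
Variance = 3463.8500 / 11 = 314.8955
SE* = √314.8955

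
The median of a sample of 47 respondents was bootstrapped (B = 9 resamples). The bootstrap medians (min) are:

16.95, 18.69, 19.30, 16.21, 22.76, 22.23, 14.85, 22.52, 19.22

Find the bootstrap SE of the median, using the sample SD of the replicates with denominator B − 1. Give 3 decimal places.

Bootstrap SE is the standard deviation of the 9 replicate medians.
Mean of replicates: (16.95 + 18.69 + 19.30 + 16.21 + 22.76 + 22.23 + 14.85 + 22.52 + 19.22) / 9 = 172.7300 / 9 = 19.1922
Sum of squared deviations: (−2.2422)² + (−0.5022)² + (+0.1078)² + (−2.9822)² + (+3.5678)² + (+3.0378)² + (−4.3422)² + (+3.3278)² + (+0.0278)² = 66.0720
Variance = 66.0720 / 8 = 8.2590
SE* = √8.2590

SE* = 2.874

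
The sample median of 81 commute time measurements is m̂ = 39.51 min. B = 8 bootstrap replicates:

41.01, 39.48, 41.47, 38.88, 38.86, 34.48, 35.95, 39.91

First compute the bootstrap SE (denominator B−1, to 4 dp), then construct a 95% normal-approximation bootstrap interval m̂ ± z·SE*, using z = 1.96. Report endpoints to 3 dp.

Mean of replicates = 38.7550; sum of squared deviations = 40.4862; SE* = √(40.4862/7) = 2.4049
Margin = 1.96 × 2.4049 = 4.7136
Interval: 39.51 ± 4.7136

(34.796, 44.224)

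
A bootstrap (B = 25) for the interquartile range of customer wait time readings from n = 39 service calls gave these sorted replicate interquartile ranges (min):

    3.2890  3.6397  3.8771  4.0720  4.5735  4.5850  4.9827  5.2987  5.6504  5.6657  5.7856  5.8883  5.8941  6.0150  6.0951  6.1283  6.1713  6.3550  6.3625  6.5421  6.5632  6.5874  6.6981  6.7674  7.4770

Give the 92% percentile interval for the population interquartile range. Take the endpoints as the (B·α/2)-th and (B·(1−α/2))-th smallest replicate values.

α = 0.08; lower rank = 25 × 0.040 = 1; upper rank = 25 × 0.960 = 24.
The 1st smallest replicate is 3.2890; the 24th is 6.7674.

(3.2890, 6.7674)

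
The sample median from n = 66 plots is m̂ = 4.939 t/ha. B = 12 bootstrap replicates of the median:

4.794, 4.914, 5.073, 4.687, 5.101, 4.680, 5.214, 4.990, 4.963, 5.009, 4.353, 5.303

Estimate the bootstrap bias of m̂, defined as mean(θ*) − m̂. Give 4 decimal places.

mean(θ*) = (4.794 + 4.914 + 5.073 + 4.687 + 5.101 + 4.680 + 5.214 + 4.990 + 4.963 + 5.009 + 4.353 + 5.303) / 12 = 4.92342
bias = 4.92342 − 4.939

bias = −0.0156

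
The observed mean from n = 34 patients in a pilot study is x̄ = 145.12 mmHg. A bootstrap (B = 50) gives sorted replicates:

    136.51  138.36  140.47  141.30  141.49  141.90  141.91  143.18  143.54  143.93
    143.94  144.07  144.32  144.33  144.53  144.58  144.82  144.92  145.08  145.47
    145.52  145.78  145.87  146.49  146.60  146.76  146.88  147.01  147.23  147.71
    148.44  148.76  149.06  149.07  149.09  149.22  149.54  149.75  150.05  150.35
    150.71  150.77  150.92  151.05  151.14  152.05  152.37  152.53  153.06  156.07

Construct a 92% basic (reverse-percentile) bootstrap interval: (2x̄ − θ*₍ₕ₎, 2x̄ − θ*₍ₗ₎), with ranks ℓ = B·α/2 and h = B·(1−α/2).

Percentile endpoints at ranks 2 and 48: θ*₍2₎ = 138.36, θ*₍48₎ = 152.53.
Basic interval reflects these around x̄:
  lower = 2 × 145.12 − 152.53 = 137.71
  upper = 2 × 145.12 − 138.36 = 151.88

(137.71, 151.88)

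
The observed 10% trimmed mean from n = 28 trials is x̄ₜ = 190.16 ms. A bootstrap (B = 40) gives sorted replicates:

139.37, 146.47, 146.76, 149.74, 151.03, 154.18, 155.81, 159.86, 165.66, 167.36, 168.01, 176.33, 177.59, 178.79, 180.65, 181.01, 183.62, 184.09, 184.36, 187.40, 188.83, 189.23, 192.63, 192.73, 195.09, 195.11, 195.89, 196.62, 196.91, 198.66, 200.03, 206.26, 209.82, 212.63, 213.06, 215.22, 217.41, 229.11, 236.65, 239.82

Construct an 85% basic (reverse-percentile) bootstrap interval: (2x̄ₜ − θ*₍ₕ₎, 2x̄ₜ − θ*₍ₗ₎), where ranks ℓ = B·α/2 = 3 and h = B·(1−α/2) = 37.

Percentile endpoints at ranks 3 and 37: θ*₍3₎ = 146.76, θ*₍37₎ = 217.41.
Basic interval reflects these around x̄ₜ:
  lower = 2 × 190.16 − 217.41 = 162.91
  upper = 2 × 190.16 − 146.76 = 233.56

(162.91, 233.56)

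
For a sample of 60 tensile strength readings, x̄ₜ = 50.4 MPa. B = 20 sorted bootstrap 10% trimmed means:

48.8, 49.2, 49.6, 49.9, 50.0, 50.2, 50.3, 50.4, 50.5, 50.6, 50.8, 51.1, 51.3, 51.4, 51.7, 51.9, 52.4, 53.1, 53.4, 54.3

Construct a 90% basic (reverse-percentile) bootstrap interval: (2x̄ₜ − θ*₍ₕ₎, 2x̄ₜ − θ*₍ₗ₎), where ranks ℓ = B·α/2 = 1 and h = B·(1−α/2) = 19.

Percentile endpoints at ranks 1 and 19: θ*₍1₎ = 48.8, θ*₍19₎ = 53.4.
Basic interval reflects these around x̄ₜ:
  lower = 2 × 50.4 − 53.4 = 47.4
  upper = 2 × 50.4 − 48.8 = 52.0

(47.4, 52.0)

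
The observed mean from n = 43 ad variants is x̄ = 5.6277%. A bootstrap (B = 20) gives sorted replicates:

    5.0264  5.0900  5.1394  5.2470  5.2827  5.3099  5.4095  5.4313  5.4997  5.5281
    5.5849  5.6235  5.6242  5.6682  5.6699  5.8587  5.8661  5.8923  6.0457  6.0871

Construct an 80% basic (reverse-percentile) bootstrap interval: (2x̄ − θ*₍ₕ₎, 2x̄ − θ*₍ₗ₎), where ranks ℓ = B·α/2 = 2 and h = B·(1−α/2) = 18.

(5.3631, 6.1654)

Percentile endpoints at ranks 2 and 18: θ*₍2₎ = 5.0900, θ*₍18₎ = 5.8923.
Basic interval reflects these around x̄:
  lower = 2 × 5.6277 − 5.8923 = 5.3631
  upper = 2 × 5.6277 − 5.0900 = 6.1654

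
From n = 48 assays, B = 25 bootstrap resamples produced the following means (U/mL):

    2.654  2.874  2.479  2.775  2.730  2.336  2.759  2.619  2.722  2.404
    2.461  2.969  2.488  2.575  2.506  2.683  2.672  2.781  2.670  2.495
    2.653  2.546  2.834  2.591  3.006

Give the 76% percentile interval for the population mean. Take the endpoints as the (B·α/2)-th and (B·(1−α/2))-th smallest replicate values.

Sorted replicates: 2.336, 2.404, 2.461, 2.479, 2.488, 2.495, 2.506, 2.546, 2.575, 2.591, 2.619, 2.653, 2.654, 2.670, 2.672, 2.683, 2.722, 2.730, 2.759, 2.775, 2.781, 2.834, 2.874, 2.969, 3.006
α = 0.24; lower rank = 25 × 0.120 = 3; upper rank = 25 × 0.880 = 22.
The 3rd smallest replicate is 2.461; the 22nd is 2.834.

(2.461, 2.834)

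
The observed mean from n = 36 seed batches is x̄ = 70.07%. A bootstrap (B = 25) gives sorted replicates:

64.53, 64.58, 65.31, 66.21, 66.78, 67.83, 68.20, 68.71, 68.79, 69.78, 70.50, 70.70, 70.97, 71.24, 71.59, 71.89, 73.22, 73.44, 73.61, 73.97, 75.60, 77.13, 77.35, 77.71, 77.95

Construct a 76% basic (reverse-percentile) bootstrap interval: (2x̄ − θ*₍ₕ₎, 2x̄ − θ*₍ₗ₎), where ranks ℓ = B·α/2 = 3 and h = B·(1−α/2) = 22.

(63.01, 74.83)

Percentile endpoints at ranks 3 and 22: θ*₍3₎ = 65.31, θ*₍22₎ = 77.13.
Basic interval reflects these around x̄:
  lower = 2 × 70.07 − 77.13 = 63.01
  upper = 2 × 70.07 − 65.31 = 74.83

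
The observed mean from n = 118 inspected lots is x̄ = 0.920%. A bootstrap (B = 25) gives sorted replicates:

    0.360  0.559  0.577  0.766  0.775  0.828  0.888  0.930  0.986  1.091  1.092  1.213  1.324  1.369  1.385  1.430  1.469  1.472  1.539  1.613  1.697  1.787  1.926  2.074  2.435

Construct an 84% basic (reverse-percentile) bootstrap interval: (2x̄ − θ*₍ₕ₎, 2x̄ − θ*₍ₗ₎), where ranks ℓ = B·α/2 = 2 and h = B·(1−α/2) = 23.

(-0.086, 1.281)

Percentile endpoints at ranks 2 and 23: θ*₍2₎ = 0.559, θ*₍23₎ = 1.926.
Basic interval reflects these around x̄:
  lower = 2 × 0.920 − 1.926 = -0.086
  upper = 2 × 0.920 − 0.559 = 1.281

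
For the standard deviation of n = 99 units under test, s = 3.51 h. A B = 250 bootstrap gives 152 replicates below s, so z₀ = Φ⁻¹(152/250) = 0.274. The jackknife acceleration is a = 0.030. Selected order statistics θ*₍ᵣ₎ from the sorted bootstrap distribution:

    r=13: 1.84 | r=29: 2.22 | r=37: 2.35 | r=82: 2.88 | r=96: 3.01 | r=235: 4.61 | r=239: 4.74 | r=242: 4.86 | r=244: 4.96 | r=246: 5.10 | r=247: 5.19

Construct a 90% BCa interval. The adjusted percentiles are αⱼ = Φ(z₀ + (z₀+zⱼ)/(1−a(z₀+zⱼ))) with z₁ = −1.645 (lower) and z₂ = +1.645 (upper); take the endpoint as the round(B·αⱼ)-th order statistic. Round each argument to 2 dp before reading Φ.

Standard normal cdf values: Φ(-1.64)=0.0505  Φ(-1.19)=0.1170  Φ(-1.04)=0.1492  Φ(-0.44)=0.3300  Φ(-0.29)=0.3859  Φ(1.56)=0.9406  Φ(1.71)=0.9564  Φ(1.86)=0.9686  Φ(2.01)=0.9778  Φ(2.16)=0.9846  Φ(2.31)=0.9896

(2.35, 5.19)

Lower: z₀ + z₁ = 0.274 + (-1.645) = -1.371; 1 − a(z₀+z₁) = 1 − (0.030)(-1.371) = 1.0411; argument = 0.274 + (-1.371)/1.0411 = -1.0428 → -1.04.
α₁ = Φ(-1.04) = 0.1492; rank = round(250 × 0.1492) = 37; θ*₍37₎ = 2.35.
Upper: z₀ + z₂ = 1.919; 1 − a(z₀+z₂) = 0.9424; argument = 2.3102 → 2.31; α₂ = 0.9896; rank = 247; θ*₍247₎ = 5.19.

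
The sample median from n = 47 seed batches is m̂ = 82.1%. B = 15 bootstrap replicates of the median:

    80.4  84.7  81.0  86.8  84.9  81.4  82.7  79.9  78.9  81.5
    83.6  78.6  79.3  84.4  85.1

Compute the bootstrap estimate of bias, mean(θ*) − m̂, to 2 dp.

mean(θ*) = (80.4 + 84.7 + 81.0 + 86.8 + 84.9 + 81.4 + 82.7 + 79.9 + 78.9 + 81.5 + 83.6 + 78.6 + 79.3 + 84.4 + 85.1) / 15 = 82.213
bias = 82.213 − 82.1

bias = +0.11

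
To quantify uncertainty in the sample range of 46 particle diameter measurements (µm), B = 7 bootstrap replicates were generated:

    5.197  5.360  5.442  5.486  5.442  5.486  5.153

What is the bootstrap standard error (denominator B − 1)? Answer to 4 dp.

Bootstrap SE is the standard deviation of the 7 replicate ranges.
Mean of replicates: (5.197 + 5.360 + 5.442 + 5.486 + 5.442 + 5.486 + 5.153) / 7 = 37.56600 / 7 = 5.36657
Sum of squared deviations: (−0.16957)² + (−0.00657)² + (+0.07543)² + (+0.11943)² + (+0.07543)² + (+0.11943)² + (−0.21357)² = 0.11432
Variance = 0.11432 / 6 = 0.01905
SE* = √0.01905

SE* = 0.1380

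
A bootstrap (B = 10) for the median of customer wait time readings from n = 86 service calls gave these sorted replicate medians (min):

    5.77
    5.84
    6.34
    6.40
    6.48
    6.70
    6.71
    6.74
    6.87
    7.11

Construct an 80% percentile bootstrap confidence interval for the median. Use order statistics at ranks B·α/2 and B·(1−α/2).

(5.77, 6.87)

α = 0.20; lower rank = 10 × 0.100 = 1; upper rank = 10 × 0.900 = 9.
The 1st smallest replicate is 5.77; the 9th is 6.87.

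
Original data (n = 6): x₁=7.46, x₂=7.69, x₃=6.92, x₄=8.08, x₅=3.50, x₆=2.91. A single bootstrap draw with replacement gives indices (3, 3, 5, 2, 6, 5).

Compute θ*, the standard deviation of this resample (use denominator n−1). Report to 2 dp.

Resample values: 6.92, 6.92, 3.50, 7.69, 2.91, 3.50.
Mean = 5.2400; sum of squared deviations = 23.1314
s² = 23.1314 / 5 = 4.6263
s = √4.6263 = 2.15

θ* = 2.15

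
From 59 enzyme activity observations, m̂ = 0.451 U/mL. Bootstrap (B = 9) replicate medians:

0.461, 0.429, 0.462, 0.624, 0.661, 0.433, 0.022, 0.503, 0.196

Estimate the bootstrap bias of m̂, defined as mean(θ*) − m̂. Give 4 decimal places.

mean(θ*) = (0.461 + 0.429 + 0.462 + 0.624 + 0.661 + 0.433 + 0.022 + 0.503 + 0.196) / 9 = 0.42122
bias = 0.42122 − 0.451

bias = −0.0298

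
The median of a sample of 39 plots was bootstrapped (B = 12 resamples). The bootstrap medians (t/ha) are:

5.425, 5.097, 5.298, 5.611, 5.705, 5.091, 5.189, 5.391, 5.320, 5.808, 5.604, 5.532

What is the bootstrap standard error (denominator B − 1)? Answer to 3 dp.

Bootstrap SE is the standard deviation of the 12 replicate medians.
Mean of replicates: (5.425 + 5.097 + 5.298 + 5.611 + 5.705 + 5.091 + 5.189 + 5.391 + 5.320 + 5.808 + 5.604 + 5.532) / 12 = 65.0710 / 12 = 5.4226
Sum of squared deviations: (+0.0024)² + (−0.3256)² + (−0.1246)² + (+0.1884)² + (+0.2824)² + (−0.3316)² + (−0.2336)² + (−0.0316)² + (−0.1026)² + (+0.3854)² + (+0.1814)² + (+0.1094)² = 0.6063
Variance = 0.6063 / 11 = 0.0551
SE* = √0.0551

SE* = 0.235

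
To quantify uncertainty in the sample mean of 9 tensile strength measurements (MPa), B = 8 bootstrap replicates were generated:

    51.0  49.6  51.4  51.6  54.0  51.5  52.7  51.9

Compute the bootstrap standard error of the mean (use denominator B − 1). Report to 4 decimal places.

SE* = 1.2744

Bootstrap SE is the standard deviation of the 8 replicate means.
Mean of replicates: (51.0 + 49.6 + 51.4 + 51.6 + 54.0 + 51.5 + 52.7 + 51.9) / 8 = 413.70000 / 8 = 51.71250
Sum of squared deviations: (−0.71250)² + (−2.11250)² + (−0.31250)² + (−0.11250)² + (+2.28750)² + (−0.21250)² + (+0.98750)² + (+0.18750)² = 11.36875
Variance = 11.36875 / 7 = 1.62411
SE* = √1.62411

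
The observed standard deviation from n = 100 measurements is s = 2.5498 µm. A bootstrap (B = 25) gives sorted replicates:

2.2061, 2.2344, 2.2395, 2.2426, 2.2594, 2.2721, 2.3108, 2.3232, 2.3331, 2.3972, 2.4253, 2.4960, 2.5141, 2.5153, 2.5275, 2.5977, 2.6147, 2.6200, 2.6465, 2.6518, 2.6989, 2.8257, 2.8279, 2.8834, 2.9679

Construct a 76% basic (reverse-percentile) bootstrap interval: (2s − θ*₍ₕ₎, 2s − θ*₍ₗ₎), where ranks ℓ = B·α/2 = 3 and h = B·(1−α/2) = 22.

(2.2739, 2.8601)

Percentile endpoints at ranks 3 and 22: θ*₍3₎ = 2.2395, θ*₍22₎ = 2.8257.
Basic interval reflects these around s:
  lower = 2 × 2.5498 − 2.8257 = 2.2739
  upper = 2 × 2.5498 − 2.2395 = 2.8601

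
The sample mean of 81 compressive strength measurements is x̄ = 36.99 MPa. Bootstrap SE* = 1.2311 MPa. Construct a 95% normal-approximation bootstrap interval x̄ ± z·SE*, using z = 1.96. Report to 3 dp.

(34.577, 39.403)

Margin = 1.96 × 1.2311 = 2.4130
Interval: 36.99 ± 2.4130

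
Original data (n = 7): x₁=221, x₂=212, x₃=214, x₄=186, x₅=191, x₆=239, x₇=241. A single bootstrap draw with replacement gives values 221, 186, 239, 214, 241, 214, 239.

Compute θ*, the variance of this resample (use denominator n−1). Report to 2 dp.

Mean = 222.0000; sum of squared deviations = 2364.0000
s² = 2364.0000 / 6 = 394.0000

θ* = 394.00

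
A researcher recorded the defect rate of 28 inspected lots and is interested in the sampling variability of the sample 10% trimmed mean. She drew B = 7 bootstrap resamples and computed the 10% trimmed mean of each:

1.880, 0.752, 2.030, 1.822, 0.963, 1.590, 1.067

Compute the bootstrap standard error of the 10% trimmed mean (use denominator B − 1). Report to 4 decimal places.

Bootstrap SE is the standard deviation of the 7 replicate 10% trimmed means.
Mean of replicates: (1.880 + 0.752 + 2.030 + 1.822 + 0.963 + 1.590 + 1.067) / 7 = 10.10400 / 7 = 1.44343
Sum of squared deviations: (+0.43657)² + (−0.69143)² + (+0.58657)² + (+0.37857)² + (−0.48043)² + (+0.14657)² + (−0.37643)² = 1.55004
Variance = 1.55004 / 6 = 0.25834
SE* = √0.25834

SE* = 0.5083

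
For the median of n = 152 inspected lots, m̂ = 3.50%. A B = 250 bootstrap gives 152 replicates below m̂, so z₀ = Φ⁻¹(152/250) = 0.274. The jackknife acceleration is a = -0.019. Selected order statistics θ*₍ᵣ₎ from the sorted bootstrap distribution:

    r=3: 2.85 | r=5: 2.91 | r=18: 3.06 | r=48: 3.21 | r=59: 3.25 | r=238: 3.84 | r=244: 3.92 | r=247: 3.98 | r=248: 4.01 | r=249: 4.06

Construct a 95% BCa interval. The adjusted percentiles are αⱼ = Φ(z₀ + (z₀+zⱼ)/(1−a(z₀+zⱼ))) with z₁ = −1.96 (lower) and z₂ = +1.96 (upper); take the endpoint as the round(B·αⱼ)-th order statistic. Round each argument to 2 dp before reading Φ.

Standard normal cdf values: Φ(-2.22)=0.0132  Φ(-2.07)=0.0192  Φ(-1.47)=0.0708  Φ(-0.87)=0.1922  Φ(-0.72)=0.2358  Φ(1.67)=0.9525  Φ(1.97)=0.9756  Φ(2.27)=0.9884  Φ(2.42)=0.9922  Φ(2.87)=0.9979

Lower: z₀ + z₁ = 0.274 + (-1.960) = -1.686; 1 − a(z₀+z₁) = 1 − (-0.019)(-1.686) = 0.9680; argument = 0.274 + (-1.686)/0.9680 = -1.4678 → -1.47.
α₁ = Φ(-1.47) = 0.0708; rank = round(250 × 0.0708) = 18; θ*₍18₎ = 3.06.
Upper: z₀ + z₂ = 2.234; 1 − a(z₀+z₂) = 1.0424; argument = 2.4170 → 2.42; α₂ = 0.9922; rank = 248; θ*₍248₎ = 4.01.

(3.06, 4.01)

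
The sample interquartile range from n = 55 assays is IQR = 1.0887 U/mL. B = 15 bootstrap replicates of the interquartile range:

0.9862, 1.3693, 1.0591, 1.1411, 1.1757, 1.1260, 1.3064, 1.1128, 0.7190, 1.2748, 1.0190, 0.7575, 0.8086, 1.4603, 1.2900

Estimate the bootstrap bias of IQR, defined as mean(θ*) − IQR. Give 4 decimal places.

bias = +0.0184

mean(θ*) = (0.9862 + 1.3693 + 1.0591 + 1.1411 + 1.1757 + 1.1260 + 1.3064 + 1.1128 + 0.7190 + 1.2748 + 1.0190 + 0.7575 + 0.8086 + 1.4603 + 1.2900) / 15 = 1.10705
bias = 1.10705 − 1.0887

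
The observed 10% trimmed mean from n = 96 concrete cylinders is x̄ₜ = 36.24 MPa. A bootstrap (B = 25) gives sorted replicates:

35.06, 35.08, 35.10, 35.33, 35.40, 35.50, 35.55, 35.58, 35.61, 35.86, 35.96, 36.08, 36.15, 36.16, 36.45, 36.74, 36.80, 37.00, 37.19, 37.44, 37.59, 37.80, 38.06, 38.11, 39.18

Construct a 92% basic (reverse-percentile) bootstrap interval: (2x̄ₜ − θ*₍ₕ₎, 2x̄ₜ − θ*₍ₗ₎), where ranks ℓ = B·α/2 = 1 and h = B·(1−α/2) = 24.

(34.37, 37.42)

Percentile endpoints at ranks 1 and 24: θ*₍1₎ = 35.06, θ*₍24₎ = 38.11.
Basic interval reflects these around x̄ₜ:
  lower = 2 × 36.24 − 38.11 = 34.37
  upper = 2 × 36.24 − 35.06 = 37.42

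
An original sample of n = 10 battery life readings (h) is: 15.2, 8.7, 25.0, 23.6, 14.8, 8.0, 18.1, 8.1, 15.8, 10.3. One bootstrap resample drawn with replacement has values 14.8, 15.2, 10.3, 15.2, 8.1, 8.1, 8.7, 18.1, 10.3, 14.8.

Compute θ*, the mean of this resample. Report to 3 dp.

Mean = (14.8 + 15.2 + 10.3 + 15.2 + 8.1 + 8.1 + 8.7 + 18.1 + 10.3 + 14.8) / 10 = 123.60 / 10 = 12.360

θ* = 12.360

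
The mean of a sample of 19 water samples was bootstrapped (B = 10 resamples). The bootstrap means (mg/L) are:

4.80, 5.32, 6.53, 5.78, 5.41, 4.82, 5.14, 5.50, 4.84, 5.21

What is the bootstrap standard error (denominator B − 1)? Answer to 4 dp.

Bootstrap SE is the standard deviation of the 10 replicate means.
Mean of replicates: (4.80 + 5.32 + 6.53 + 5.78 + 5.41 + 4.82 + 5.14 + 5.50 + 4.84 + 5.21) / 10 = 53.35000 / 10 = 5.33500
Sum of squared deviations: (−0.53500)² + (−0.01500)² + (+1.19500)² + (+0.44500)² + (+0.07500)² + (−0.51500)² + (−0.19500)² + (+0.16500)² + (−0.49500)² + (−0.12500)² = 2.50925
Variance = 2.50925 / 9 = 0.27881
SE* = √0.27881

SE* = 0.5280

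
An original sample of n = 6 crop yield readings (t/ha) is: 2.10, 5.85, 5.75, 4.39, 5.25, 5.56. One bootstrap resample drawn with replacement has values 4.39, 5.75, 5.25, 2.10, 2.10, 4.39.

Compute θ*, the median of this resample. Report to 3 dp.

θ* = 4.390

Sorted: 2.10, 2.10, 4.39, 4.39, 5.25, 5.75
Median = average of the two middle values = 4.390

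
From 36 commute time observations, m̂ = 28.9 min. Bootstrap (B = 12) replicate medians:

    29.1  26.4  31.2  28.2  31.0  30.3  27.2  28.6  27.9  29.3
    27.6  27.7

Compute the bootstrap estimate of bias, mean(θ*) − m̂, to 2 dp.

bias = −0.19

mean(θ*) = (29.1 + 26.4 + 31.2 + 28.2 + 31.0 + 30.3 + 27.2 + 28.6 + 27.9 + 29.3 + 27.6 + 27.7) / 12 = 28.708
bias = 28.708 − 28.9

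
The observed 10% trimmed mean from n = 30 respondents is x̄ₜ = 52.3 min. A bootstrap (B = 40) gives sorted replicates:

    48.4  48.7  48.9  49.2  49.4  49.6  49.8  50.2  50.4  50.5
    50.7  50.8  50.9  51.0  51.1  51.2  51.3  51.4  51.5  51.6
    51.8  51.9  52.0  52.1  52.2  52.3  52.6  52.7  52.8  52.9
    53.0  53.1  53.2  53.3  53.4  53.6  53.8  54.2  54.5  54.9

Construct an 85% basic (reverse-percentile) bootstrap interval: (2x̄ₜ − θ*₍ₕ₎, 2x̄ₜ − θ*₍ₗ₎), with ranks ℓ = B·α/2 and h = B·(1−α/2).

Percentile endpoints at ranks 3 and 37: θ*₍3₎ = 48.9, θ*₍37₎ = 53.8.
Basic interval reflects these around x̄ₜ:
  lower = 2 × 52.3 − 53.8 = 50.8
  upper = 2 × 52.3 − 48.9 = 55.7

(50.8, 55.7)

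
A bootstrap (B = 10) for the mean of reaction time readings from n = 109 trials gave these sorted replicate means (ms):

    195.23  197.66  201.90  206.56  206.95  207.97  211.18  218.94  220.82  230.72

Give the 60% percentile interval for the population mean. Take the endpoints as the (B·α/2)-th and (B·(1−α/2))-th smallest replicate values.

α = 0.40; lower rank = 10 × 0.200 = 2; upper rank = 10 × 0.800 = 8.
The 2nd smallest replicate is 197.66; the 8th is 218.94.

(197.66, 218.94)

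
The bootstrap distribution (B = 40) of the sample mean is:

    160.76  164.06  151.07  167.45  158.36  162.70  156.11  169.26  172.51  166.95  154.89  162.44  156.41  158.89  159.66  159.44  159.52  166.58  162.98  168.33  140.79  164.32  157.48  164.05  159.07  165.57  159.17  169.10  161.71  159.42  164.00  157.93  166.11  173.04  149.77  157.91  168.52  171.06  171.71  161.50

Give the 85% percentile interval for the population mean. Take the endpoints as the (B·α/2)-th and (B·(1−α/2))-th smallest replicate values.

(151.07, 171.06)

Sorted replicates: 140.79, 149.77, 151.07, 154.89, 156.11, 156.41, 157.48, 157.91, 157.93, 158.36, 158.89, 159.07, 159.17, 159.42, 159.44, 159.52, 159.66, 160.76, 161.50, 161.71, 162.44, 162.70, 162.98, 164.00, 164.05, 164.06, 164.32, 165.57, 166.11, 166.58, 166.95, 167.45, 168.33, 168.52, 169.10, 169.26, 171.06, 171.71, 172.51, 173.04
α = 0.15; lower rank = 40 × 0.075 = 3; upper rank = 40 × 0.925 = 37.
The 3rd smallest replicate is 151.07; the 37th is 171.06.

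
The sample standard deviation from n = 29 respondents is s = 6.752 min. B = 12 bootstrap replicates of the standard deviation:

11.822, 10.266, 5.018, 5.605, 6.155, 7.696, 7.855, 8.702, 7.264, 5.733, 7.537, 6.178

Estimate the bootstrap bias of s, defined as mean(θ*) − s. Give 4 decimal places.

mean(θ*) = (11.822 + 10.266 + 5.018 + 5.605 + 6.155 + 7.696 + 7.855 + 8.702 + 7.264 + 5.733 + 7.537 + 6.178) / 12 = 7.48592
bias = 7.48592 − 6.752

bias = +0.7339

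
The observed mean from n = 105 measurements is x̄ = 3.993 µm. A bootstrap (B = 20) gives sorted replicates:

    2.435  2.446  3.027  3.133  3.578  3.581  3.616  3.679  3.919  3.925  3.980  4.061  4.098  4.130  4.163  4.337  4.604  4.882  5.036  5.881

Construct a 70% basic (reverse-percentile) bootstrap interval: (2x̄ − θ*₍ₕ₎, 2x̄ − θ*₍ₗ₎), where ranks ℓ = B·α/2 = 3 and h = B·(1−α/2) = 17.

Percentile endpoints at ranks 3 and 17: θ*₍3₎ = 3.027, θ*₍17₎ = 4.604.
Basic interval reflects these around x̄:
  lower = 2 × 3.993 − 4.604 = 3.382
  upper = 2 × 3.993 − 3.027 = 4.959

(3.382, 4.959)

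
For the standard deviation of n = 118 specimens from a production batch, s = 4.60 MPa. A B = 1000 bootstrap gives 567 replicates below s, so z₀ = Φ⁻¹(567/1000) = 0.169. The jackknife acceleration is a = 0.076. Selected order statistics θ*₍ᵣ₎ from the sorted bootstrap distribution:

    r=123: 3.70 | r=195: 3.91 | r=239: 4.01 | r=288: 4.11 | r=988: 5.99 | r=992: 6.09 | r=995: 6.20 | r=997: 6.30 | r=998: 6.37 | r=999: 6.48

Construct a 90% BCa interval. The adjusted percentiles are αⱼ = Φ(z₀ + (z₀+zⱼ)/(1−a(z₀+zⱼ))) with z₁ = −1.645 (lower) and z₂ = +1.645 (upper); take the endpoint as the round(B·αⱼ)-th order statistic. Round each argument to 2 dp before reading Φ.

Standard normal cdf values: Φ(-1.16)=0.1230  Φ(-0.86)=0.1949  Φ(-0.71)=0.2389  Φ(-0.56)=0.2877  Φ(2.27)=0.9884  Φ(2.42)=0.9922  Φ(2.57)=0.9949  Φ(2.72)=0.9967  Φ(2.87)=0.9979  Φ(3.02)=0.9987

Lower: z₀ + z₁ = 0.169 + (-1.645) = -1.476; 1 − a(z₀+z₁) = 1 − (0.076)(-1.476) = 1.1122; argument = 0.169 + (-1.476)/1.1122 = -1.1581 → -1.16.
α₁ = Φ(-1.16) = 0.1230; rank = round(1000 × 0.1230) = 123; θ*₍123₎ = 3.70.
Upper: z₀ + z₂ = 1.814; 1 − a(z₀+z₂) = 0.8621; argument = 2.2731 → 2.27; α₂ = 0.9884; rank = 988; θ*₍988₎ = 5.99.

(3.70, 5.99)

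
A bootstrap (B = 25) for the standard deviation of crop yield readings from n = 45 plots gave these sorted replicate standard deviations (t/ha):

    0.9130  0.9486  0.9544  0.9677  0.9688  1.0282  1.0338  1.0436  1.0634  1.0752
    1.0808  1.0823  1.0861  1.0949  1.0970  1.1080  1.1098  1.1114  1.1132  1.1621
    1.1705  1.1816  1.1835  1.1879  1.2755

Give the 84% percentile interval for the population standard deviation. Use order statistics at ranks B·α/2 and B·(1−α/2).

α = 0.16; lower rank = 25 × 0.080 = 2; upper rank = 25 × 0.920 = 23.
The 2nd smallest replicate is 0.9486; the 23rd is 1.1835.

(0.9486, 1.1835)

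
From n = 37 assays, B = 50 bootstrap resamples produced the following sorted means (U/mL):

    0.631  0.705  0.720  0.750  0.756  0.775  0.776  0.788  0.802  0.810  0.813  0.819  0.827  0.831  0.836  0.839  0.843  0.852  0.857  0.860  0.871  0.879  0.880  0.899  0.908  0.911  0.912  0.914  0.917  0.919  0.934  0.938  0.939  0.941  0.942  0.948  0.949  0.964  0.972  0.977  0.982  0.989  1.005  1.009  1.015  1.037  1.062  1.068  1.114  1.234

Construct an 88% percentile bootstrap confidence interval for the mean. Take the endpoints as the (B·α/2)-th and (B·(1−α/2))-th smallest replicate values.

(0.720, 1.062)

α = 0.12; lower rank = 50 × 0.060 = 3; upper rank = 50 × 0.940 = 47.
The 3rd smallest replicate is 0.720; the 47th is 1.062.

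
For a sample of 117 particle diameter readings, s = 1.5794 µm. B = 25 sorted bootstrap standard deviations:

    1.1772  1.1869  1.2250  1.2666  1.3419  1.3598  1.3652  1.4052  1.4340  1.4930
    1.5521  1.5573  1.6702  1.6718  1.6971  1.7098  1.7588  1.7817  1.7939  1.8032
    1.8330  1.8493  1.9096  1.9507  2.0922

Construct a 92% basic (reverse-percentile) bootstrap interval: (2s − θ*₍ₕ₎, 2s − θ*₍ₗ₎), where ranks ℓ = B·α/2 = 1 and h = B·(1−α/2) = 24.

Percentile endpoints at ranks 1 and 24: θ*₍1₎ = 1.1772, θ*₍24₎ = 1.9507.
Basic interval reflects these around s:
  lower = 2 × 1.5794 − 1.9507 = 1.2081
  upper = 2 × 1.5794 − 1.1772 = 1.9816

(1.2081, 1.9816)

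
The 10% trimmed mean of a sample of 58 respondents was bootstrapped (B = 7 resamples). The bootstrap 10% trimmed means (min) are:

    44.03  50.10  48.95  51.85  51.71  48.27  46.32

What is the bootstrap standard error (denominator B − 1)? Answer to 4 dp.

SE* = 2.8474

Bootstrap SE is the standard deviation of the 7 replicate 10% trimmed means.
Mean of replicates: (44.03 + 50.10 + 48.95 + 51.85 + 51.71 + 48.27 + 46.32) / 7 = 341.23000 / 7 = 48.74714
Sum of squared deviations: (−4.71714)² + (+1.35286)² + (+0.20286)² + (+3.10286)² + (+2.96286)² + (−0.47714)² + (−2.42714)² = 48.64774
Variance = 48.64774 / 6 = 8.10796
SE* = √8.10796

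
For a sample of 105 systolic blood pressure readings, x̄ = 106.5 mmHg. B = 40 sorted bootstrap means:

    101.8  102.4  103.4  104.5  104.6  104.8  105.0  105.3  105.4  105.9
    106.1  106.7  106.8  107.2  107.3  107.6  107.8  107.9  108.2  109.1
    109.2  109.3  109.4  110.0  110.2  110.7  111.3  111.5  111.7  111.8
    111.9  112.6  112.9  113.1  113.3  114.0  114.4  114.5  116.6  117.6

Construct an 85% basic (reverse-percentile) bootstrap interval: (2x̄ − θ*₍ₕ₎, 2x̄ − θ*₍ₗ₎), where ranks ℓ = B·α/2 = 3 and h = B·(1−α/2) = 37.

(98.6, 109.6)

Percentile endpoints at ranks 3 and 37: θ*₍3₎ = 103.4, θ*₍37₎ = 114.4.
Basic interval reflects these around x̄:
  lower = 2 × 106.5 − 114.4 = 98.6
  upper = 2 × 106.5 − 103.4 = 109.6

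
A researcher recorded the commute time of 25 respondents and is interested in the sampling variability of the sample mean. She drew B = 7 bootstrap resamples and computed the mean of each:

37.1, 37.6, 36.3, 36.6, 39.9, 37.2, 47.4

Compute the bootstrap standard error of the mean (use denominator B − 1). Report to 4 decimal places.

Bootstrap SE is the standard deviation of the 7 replicate means.
Mean of replicates: (37.1 + 37.6 + 36.3 + 36.6 + 39.9 + 37.2 + 47.4) / 7 = 272.10000 / 7 = 38.87143
Sum of squared deviations: (−1.77143)² + (−1.27143)² + (−2.57143)² + (−2.27143)² + (+1.02857)² + (−1.67143)² + (+8.52857)² = 93.11429
Variance = 93.11429 / 6 = 15.51905
SE* = √15.51905

SE* = 3.9394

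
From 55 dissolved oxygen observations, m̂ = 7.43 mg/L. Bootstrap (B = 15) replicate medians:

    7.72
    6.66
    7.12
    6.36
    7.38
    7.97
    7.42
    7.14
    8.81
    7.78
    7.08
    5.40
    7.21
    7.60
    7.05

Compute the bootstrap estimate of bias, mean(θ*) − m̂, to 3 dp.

mean(θ*) = (7.72 + 6.66 + 7.12 + 6.36 + 7.38 + 7.97 + 7.42 + 7.14 + 8.81 + 7.78 + 7.08 + 5.40 + 7.21 + 7.60 + 7.05) / 15 = 7.2467
bias = 7.2467 − 7.43

bias = −0.183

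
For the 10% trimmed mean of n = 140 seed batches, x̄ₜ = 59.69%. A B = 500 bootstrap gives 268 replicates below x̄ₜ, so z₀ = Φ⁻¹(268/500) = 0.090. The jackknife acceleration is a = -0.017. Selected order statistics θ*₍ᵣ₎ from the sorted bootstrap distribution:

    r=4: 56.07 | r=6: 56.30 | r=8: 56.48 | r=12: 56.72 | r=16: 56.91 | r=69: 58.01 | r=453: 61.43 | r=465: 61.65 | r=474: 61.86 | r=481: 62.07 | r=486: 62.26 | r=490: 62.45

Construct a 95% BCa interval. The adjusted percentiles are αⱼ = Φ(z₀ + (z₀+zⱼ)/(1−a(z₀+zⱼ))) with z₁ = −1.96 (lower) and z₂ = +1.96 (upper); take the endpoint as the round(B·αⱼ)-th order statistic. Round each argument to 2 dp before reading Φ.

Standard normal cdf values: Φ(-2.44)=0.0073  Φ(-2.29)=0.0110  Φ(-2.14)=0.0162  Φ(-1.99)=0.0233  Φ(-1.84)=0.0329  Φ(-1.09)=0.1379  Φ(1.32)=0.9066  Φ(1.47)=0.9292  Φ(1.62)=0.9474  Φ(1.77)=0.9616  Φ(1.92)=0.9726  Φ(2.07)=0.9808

(56.91, 62.45)

Lower: z₀ + z₁ = 0.090 + (-1.960) = -1.870; 1 − a(z₀+z₁) = 1 − (-0.017)(-1.870) = 0.9682; argument = 0.090 + (-1.870)/0.9682 = -1.8414 → -1.84.
α₁ = Φ(-1.84) = 0.0329; rank = round(500 × 0.0329) = 16; θ*₍16₎ = 56.91.
Upper: z₀ + z₂ = 2.050; 1 − a(z₀+z₂) = 1.0349; argument = 2.0710 → 2.07; α₂ = 0.9808; rank = 490; θ*₍490₎ = 62.45.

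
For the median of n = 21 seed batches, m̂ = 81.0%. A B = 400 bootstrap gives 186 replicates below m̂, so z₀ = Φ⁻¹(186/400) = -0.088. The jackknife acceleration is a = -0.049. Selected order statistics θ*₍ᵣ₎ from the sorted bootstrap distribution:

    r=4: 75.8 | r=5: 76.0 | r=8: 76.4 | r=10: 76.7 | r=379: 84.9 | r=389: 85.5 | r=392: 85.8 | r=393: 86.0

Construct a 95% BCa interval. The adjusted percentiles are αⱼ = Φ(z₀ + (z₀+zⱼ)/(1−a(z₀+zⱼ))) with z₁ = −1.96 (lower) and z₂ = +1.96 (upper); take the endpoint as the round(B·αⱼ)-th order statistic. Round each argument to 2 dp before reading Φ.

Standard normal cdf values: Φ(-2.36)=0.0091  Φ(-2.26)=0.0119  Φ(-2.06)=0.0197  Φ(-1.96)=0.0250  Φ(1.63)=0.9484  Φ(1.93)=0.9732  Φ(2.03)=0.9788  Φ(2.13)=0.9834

Lower: z₀ + z₁ = -0.088 + (-1.960) = -2.048; 1 − a(z₀+z₁) = 1 − (-0.049)(-2.048) = 0.8996; argument = -0.088 + (-2.048)/0.8996 = -2.3644 → -2.36.
α₁ = Φ(-2.36) = 0.0091; rank = round(400 × 0.0091) = 4; θ*₍4₎ = 75.8.
Upper: z₀ + z₂ = 1.872; 1 − a(z₀+z₂) = 1.0917; argument = 1.6267 → 1.63; α₂ = 0.9484; rank = 379; θ*₍379₎ = 84.9.

(75.8, 84.9)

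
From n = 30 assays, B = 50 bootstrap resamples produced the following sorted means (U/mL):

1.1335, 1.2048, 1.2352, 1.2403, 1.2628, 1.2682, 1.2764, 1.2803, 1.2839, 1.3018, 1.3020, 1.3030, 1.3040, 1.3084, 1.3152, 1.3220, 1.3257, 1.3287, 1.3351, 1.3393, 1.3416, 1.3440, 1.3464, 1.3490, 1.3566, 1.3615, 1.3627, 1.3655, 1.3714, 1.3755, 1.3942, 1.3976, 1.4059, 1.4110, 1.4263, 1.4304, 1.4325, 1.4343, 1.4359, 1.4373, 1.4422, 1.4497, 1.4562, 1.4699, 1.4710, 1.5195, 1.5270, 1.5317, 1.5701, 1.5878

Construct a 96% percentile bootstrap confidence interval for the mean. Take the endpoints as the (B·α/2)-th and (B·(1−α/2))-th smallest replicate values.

(1.1335, 1.5701)

α = 0.04; lower rank = 50 × 0.020 = 1; upper rank = 50 × 0.980 = 49.
The 1st smallest replicate is 1.1335; the 49th is 1.5701.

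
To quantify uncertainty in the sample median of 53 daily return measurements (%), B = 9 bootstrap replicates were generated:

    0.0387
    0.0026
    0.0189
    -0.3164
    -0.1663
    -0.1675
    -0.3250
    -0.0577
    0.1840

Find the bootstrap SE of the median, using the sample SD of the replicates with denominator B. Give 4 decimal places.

SE* = 0.1603

Bootstrap SE is the standard deviation of the 9 replicate medians.
Mean of replicates: (0.0387 + 0.0026 + 0.0189 + (-0.3164) + (-0.1663) + (-0.1675) + (-0.3250) + (-0.0577) + 0.1840) / 9 = -0.78870 / 9 = -0.08763
Sum of squared deviations: (+0.12633)² + (+0.09023)² + (+0.10653)² + (−0.22877)² + (−0.07867)² + (−0.07987)² + (−0.23737)² + (+0.02993)² + (+0.27163)² = 0.23138
Variance = 0.23138 / 9 = 0.02571
SE* = √0.02571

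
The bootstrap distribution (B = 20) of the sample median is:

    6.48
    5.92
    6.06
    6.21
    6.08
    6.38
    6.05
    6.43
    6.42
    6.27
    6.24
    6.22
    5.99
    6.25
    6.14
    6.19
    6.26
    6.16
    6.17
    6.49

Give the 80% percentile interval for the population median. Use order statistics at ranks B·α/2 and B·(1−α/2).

Sorted replicates: 5.92, 5.99, 6.05, 6.06, 6.08, 6.14, 6.16, 6.17, 6.19, 6.21, 6.22, 6.24, 6.25, 6.26, 6.27, 6.38, 6.42, 6.43, 6.48, 6.49
α = 0.20; lower rank = 20 × 0.100 = 2; upper rank = 20 × 0.900 = 18.
The 2nd smallest replicate is 5.99; the 18th is 6.43.

(5.99, 6.43)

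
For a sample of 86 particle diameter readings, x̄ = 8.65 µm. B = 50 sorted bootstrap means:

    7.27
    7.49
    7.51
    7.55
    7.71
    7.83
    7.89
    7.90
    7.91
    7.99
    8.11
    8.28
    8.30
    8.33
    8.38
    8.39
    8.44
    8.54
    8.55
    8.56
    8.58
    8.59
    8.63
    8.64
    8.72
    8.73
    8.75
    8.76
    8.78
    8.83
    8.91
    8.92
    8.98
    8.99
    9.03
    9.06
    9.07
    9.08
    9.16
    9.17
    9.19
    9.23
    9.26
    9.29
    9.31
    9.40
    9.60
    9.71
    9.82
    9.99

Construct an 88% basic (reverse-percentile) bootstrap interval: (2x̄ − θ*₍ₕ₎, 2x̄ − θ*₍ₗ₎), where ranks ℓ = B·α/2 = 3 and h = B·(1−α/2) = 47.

Percentile endpoints at ranks 3 and 47: θ*₍3₎ = 7.51, θ*₍47₎ = 9.60.
Basic interval reflects these around x̄:
  lower = 2 × 8.65 − 9.60 = 7.70
  upper = 2 × 8.65 − 7.51 = 9.79

(7.70, 9.79)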